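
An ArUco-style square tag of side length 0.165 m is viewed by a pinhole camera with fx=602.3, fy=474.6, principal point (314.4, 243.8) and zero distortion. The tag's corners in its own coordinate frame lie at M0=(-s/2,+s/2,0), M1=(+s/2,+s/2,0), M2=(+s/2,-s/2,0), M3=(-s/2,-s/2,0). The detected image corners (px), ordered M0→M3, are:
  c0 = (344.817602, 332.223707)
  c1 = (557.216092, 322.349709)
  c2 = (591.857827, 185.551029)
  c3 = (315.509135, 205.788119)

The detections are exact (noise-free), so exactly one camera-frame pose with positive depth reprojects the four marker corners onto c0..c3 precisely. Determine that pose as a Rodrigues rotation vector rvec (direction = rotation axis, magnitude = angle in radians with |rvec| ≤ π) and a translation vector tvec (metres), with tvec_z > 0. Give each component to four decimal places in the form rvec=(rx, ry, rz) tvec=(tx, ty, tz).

rvec=(0.7399, 0.0888, -0.1248) tvec=(0.0942, 0.0235, 0.4209)

Intrinsics K: fx=602.3, fy=474.6, cx=314.4, cy=243.8
Marker side s = 0.165 m; corners in marker frame (Z=0):
  M0 = (-0.0825, +0.0825, 0)
  M1 = (+0.0825, +0.0825, 0)
  M2 = (+0.0825, -0.0825, 0)
  M3 = (-0.0825, -0.0825, 0)
Detected image corners:
  c0 = (344.817602, 332.223707) px
  c1 = (557.216092, 322.349709) px
  c2 = (591.857827, 185.551029) px
  c3 = (315.509135, 205.788119) px
Planar DLT: solve 8×8 A·h = b for H (H[2,2]=1):
  H  [+1321.78829 +704.53959 +449.19084]
  H  [-164.57936 +1210.77223 +270.25524]
  H  [-0.29614 +1.58277 +1.00000]
B = K⁻¹H; ‖b₁‖=2.375733, ‖b₂‖=2.375733; λ = 2/(‖b₁‖+‖b₂‖) = 0.420923, sign → tz>0 ⇒ λ=+0.420923
r₁ = λ·B[:,0] = (+0.98881,-0.08193,-0.12465); r₂ = λ·B[:,1] = (+0.14461,+0.73160,+0.66622)
r₃ = r₁×r₂ = (+0.03661,-0.67680,+0.73526); SVD([r₁ r₂ r₃]) → R = UVᵀ:
  R  [+0.98881 +0.14461 +0.03661]
  R  [-0.08193 +0.73160 -0.67680]
  R  [-0.12465 +0.66622 +0.73526]
t = (+0.09420, +0.02346, +0.42092) m
tr R = 2.455669; θ = arccos((tr R − 1)/2) = 0.755637 rad = 43.295°
axis k = ((R−Rᵀ)₃₂, (R−Rᵀ)₁₃, (R−Rᵀ)₂₁) / (2 sinθ) = (+0.979230, +0.117581, -0.165174)
rvec = θ·k = (+0.739943, +0.088848, -0.124812)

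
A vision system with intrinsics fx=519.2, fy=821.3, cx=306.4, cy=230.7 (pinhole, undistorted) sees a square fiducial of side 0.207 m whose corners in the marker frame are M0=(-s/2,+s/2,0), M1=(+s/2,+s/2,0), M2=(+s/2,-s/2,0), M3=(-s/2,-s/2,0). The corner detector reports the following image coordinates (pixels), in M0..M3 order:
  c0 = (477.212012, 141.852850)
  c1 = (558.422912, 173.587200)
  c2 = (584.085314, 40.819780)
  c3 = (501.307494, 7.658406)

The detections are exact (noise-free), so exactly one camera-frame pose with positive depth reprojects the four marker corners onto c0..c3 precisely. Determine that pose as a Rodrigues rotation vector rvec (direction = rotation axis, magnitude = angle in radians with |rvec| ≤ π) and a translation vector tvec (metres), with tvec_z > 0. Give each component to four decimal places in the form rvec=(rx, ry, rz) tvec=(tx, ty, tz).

Intrinsics K: fx=519.2, fy=821.3, cx=306.4, cy=230.7
Marker side s = 0.207 m; corners in marker frame (Z=0):
  M0 = (-0.1035, +0.1035, 0)
  M1 = (+0.1035, +0.1035, 0)
  M2 = (+0.1035, -0.1035, 0)
  M3 = (-0.1035, -0.1035, 0)
Detected image corners:
  c0 = (477.212012, 141.852850) px
  c1 = (558.422912, 173.587200) px
  c2 = (584.085314, 40.819780) px
  c3 = (501.307494, 7.658406) px
Planar DLT: solve 8×8 A·h = b for H (H[2,2]=1):
  H  [+410.49085 -66.86980 +530.24286]
  H  [+159.19159 +653.97571 +91.71994]
  H  [+0.02720 +0.10057 +1.00000]
B = K⁻¹H; ‖b₁‖=0.797099, ‖b₂‖=0.797099; λ = 2/(‖b₁‖+‖b₂‖) = 1.254550, sign → tz>0 ⇒ λ=+1.254550
r₁ = λ·B[:,0] = (+0.97174,+0.23358,+0.03412); r₂ = λ·B[:,1] = (-0.23604,+0.96352,+0.12617)
r₃ = r₁×r₂ = (-0.00341,-0.13066,+0.99142); SVD([r₁ r₂ r₃]) → R = UVᵀ:
  R  [+0.97174 -0.23604 -0.00341]
  R  [+0.23358 +0.96352 -0.13066]
  R  [+0.03412 +0.12617 +0.99142]
t = (+0.54087, -0.21229, +1.25455) m
tr R = 2.926677; θ = arccos((tr R − 1)/2) = 0.271616 rad = 15.562°
axis k = ((R−Rᵀ)₃₂, (R−Rᵀ)₁₃, (R−Rᵀ)₂₁) / (2 sinθ) = (+0.478651, -0.069938, +0.875215)
rvec = θ·k = (+0.130009, -0.018996, +0.237723)

rvec=(0.1300, -0.0190, 0.2377) tvec=(0.5409, -0.2123, 1.2546)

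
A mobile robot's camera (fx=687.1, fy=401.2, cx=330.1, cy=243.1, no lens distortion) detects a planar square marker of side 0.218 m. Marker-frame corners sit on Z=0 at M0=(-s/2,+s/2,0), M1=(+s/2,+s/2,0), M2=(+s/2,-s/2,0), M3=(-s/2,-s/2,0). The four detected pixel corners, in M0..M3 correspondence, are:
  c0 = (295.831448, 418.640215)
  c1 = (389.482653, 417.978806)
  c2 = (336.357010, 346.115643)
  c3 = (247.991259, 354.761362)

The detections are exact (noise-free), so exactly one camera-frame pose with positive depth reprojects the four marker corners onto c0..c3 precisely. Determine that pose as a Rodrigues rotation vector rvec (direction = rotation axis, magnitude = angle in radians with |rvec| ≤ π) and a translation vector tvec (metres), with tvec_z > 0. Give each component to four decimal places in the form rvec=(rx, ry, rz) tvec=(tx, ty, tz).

rvec=(0.1728, 0.6644, -0.3755) tvec=(-0.0260, 0.4132, 1.1712)

Intrinsics K: fx=687.1, fy=401.2, cx=330.1, cy=243.1
Marker side s = 0.218 m; corners in marker frame (Z=0):
  M0 = (-0.1090, +0.1090, 0)
  M1 = (+0.1090, +0.1090, 0)
  M2 = (+0.1090, -0.1090, 0)
  M3 = (-0.1090, -0.1090, 0)
Detected image corners:
  c0 = (295.831448, 418.640215) px
  c1 = (389.482653, 417.978806) px
  c2 = (336.357010, 346.115643) px
  c3 = (247.991259, 354.761362) px
Planar DLT: solve 8×8 A·h = b for H (H[2,2]=1):
  H  [+246.91524 +240.93241 +314.83712]
  H  [-227.86723 +322.45584 +384.62766]
  H  [-0.53746 +0.03172 +1.00000]
B = K⁻¹H; ‖b₁‖=0.853789, ‖b₂‖=0.853789; λ = 2/(‖b₁‖+‖b₂‖) = 1.171249, sign → tz>0 ⇒ λ=+1.171249
r₁ = λ·B[:,0] = (+0.72332,-0.28380,-0.62949); r₂ = λ·B[:,1] = (+0.39285,+0.91885,+0.03716)
r₃ = r₁×r₂ = (+0.56787,-0.27417,+0.77612); SVD([r₁ r₂ r₃]) → R = UVᵀ:
  R  [+0.72332 +0.39285 +0.56787]
  R  [-0.28380 +0.91885 -0.27417]
  R  [-0.62949 +0.03716 +0.77612]
t = (-0.02602, +0.41317, +1.17125) m
tr R = 2.418291; θ = arccos((tr R − 1)/2) = 0.782511 rad = 44.835°
axis k = ((R−Rᵀ)₃₂, (R−Rᵀ)₁₃, (R−Rᵀ)₂₁) / (2 sinθ) = (+0.220781, +0.849118, -0.479848)
rvec = θ·k = (+0.172763, +0.664444, -0.375486)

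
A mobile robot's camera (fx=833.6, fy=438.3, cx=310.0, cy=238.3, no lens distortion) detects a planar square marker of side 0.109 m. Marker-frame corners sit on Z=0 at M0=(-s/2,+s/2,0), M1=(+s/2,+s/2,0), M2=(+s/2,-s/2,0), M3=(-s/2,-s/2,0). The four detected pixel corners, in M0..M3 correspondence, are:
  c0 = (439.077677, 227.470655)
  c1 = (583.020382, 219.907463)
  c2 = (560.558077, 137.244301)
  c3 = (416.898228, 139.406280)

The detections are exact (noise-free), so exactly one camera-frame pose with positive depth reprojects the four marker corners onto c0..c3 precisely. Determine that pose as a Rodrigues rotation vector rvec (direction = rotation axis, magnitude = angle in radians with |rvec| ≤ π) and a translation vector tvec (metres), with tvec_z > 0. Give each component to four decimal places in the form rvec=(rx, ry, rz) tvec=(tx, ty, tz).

Intrinsics K: fx=833.6, fy=438.3, cx=310.0, cy=238.3
Marker side s = 0.109 m; corners in marker frame (Z=0):
  M0 = (-0.0545, +0.0545, 0)
  M1 = (+0.0545, +0.0545, 0)
  M2 = (+0.0545, -0.0545, 0)
  M3 = (-0.0545, -0.0545, 0)
Detected image corners:
  c0 = (439.077677, 227.470655) px
  c1 = (583.020382, 219.907463) px
  c2 = (560.558077, 137.244301) px
  c3 = (416.898228, 139.406280) px
Planar DLT: solve 8×8 A·h = b for H (H[2,2]=1):
  H  [+1606.39560 +151.23072 +502.07414]
  H  [+59.50056 +762.97410 +180.68170]
  H  [+0.57438 -0.10720 +1.00000]
B = K⁻¹H; ‖b₁‖=1.815767, ‖b₂‖=1.815767; λ = 2/(‖b₁‖+‖b₂‖) = 0.550731, sign → tz>0 ⇒ λ=+0.550731
r₁ = λ·B[:,0] = (+0.94365,-0.09722,+0.31633); r₂ = λ·B[:,1] = (+0.12187,+0.99079,-0.05904)
r₃ = r₁×r₂ = (-0.30767,+0.09426,+0.94681); SVD([r₁ r₂ r₃]) → R = UVᵀ:
  R  [+0.94365 +0.12187 -0.30767]
  R  [-0.09722 +0.99079 +0.09426]
  R  [+0.31633 -0.05904 +0.94681]
t = (+0.12690, -0.07240, +0.55073) m
tr R = 2.881254; θ = arccos((tr R − 1)/2) = 0.346323 rad = 19.843°
axis k = ((R−Rᵀ)₃₂, (R−Rᵀ)₁₃, (R−Rᵀ)₂₁) / (2 sinθ) = (-0.225815, -0.919162, -0.322722)
rvec = θ·k = (-0.078205, -0.318327, -0.111766)

rvec=(-0.0782, -0.3183, -0.1118) tvec=(0.1269, -0.0724, 0.5507)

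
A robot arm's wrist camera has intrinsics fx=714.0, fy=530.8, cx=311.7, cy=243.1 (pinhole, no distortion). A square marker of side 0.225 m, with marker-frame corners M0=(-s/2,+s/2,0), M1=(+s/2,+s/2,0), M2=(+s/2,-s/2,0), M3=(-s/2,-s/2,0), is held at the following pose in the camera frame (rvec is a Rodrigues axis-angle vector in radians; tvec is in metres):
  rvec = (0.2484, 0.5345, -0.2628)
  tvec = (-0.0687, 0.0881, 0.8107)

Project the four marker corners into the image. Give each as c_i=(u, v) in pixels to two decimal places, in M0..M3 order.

c0=(209.54, 370.82) c1=(366.72, 362.54) c2=(301.72, 215.83) c3=(146.84, 245.00)

Intrinsics K: fx=714.0, fy=530.8, cx=311.7, cy=243.1
Marker side s = 0.225 m; corners in marker frame (Z=0):
  M0 = (-0.1125, +0.1125, 0)
  M1 = (+0.1125, +0.1125, 0)
  M2 = (+0.1125, -0.1125, 0)
  M3 = (-0.1125, -0.1125, 0)
rvec = (0.2484, 0.5345, -0.2628), |rvec| = θ = 0.64533 rad = 36.975°
Rodrigues: sinθ=0.60147, 1−cosθ=0.20110; R = I + sinθ·[k]× + (1−cosθ)·[k]×²:
    [+0.82869 +0.30905 +0.46664]
    [-0.18082 +0.93685 -0.29934]
    [-0.52969 +0.16368 +0.83225]
t = (-0.0687, 0.0881, 0.8107) m
M0: Pc = R·M0+t = (-0.12716, +0.21384, +0.88870); u = 714.0·(-0.12716)/0.88870 + 311.7 = 209.5374, v = 530.8·(+0.21384)/0.88870 + 243.1 = 370.8203
M1: Pc = R·M1+t = (+0.05930, +0.17315, +0.76952); u = 714.0·(+0.05930)/0.76952 + 311.7 = 366.7175, v = 530.8·(+0.17315)/0.76952 + 243.1 = 362.5373
M2: Pc = R·M2+t = (-0.01024, -0.03764, +0.73270); u = 714.0·(-0.01024)/0.73270 + 311.7 = 301.7214, v = 530.8·(-0.03764)/0.73270 + 243.1 = 215.8327
M3: Pc = R·M3+t = (-0.19670, +0.00305, +0.85188); u = 714.0·(-0.19670)/0.85188 + 311.7 = 146.8391, v = 530.8·(+0.00305)/0.85188 + 243.1 = 244.9982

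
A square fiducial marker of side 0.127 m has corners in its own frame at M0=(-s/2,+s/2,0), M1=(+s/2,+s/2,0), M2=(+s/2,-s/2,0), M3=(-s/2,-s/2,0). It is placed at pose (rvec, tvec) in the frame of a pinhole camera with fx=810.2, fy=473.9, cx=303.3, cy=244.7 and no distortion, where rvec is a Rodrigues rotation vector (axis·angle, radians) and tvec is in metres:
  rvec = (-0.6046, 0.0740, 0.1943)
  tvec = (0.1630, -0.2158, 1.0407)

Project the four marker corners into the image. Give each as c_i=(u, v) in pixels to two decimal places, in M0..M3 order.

c0=(373.61, 162.94) c1=(475.76, 171.27) c2=(483.88, 130.77) c3=(388.29, 123.58)

Intrinsics K: fx=810.2, fy=473.9, cx=303.3, cy=244.7
Marker side s = 0.127 m; corners in marker frame (Z=0):
  M0 = (-0.0635, +0.0635, 0)
  M1 = (+0.0635, +0.0635, 0)
  M2 = (+0.0635, -0.0635, 0)
  M3 = (-0.0635, -0.0635, 0)
rvec = (-0.6046, 0.0740, 0.1943), |rvec| = θ = 0.63935 rad = 36.632°
Rodrigues: sinθ=0.59667, 1−cosθ=0.19752; R = I + sinθ·[k]× + (1−cosθ)·[k]×²:
    [+0.97911 -0.20295 +0.01230]
    [+0.15971 +0.80513 +0.57119]
    [-0.12582 -0.55730 +0.82073]
t = (0.1630, -0.2158, 1.0407) m
M0: Pc = R·M0+t = (+0.08794, -0.17482, +1.01330); u = 810.2·(+0.08794)/1.01330 + 303.3 = 373.6130, v = 473.9·(-0.17482)/1.01330 + 244.7 = 162.9422
M1: Pc = R·M1+t = (+0.21229, -0.15453, +0.99732); u = 810.2·(+0.21229)/0.99732 + 303.3 = 475.7563, v = 473.9·(-0.15453)/0.99732 + 244.7 = 171.2704
M2: Pc = R·M2+t = (+0.23806, -0.25678, +1.06810); u = 810.2·(+0.23806)/1.06810 + 303.3 = 483.8797, v = 473.9·(-0.25678)/1.06810 + 244.7 = 130.7686
M3: Pc = R·M3+t = (+0.11371, -0.27707, +1.08408); u = 810.2·(+0.11371)/1.08408 + 303.3 = 388.2854, v = 473.9·(-0.27707)/1.08408 + 244.7 = 123.5812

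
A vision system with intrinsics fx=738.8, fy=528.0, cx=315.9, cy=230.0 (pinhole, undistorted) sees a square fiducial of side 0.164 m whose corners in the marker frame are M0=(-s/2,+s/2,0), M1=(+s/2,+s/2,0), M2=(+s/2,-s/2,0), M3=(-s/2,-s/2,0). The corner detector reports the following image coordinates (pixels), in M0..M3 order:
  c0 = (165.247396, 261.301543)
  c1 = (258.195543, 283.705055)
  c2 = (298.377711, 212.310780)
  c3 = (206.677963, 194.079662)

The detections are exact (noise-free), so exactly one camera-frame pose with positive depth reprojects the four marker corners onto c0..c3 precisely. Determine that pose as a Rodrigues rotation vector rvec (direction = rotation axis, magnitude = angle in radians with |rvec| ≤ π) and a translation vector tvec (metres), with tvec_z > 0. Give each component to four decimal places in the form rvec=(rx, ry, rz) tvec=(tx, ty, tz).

Intrinsics K: fx=738.8, fy=528.0, cx=315.9, cy=230.0
Marker side s = 0.164 m; corners in marker frame (Z=0):
  M0 = (-0.0820, +0.0820, 0)
  M1 = (+0.0820, +0.0820, 0)
  M2 = (+0.0820, -0.0820, 0)
  M3 = (-0.0820, -0.0820, 0)
Detected image corners:
  c0 = (165.247396, 261.301543) px
  c1 = (258.195543, 283.705055) px
  c2 = (298.377711, 212.310780) px
  c3 = (206.677963, 194.079662) px
Planar DLT: solve 8×8 A·h = b for H (H[2,2]=1):
  H  [+492.41628 -299.19873 +231.33797]
  H  [+51.45525 +370.76879 +236.98080]
  H  [-0.30357 -0.21663 +1.00000]
B = K⁻¹H; ‖b₁‖=0.882626, ‖b₂‖=0.882626; λ = 2/(‖b₁‖+‖b₂‖) = 1.132983, sign → tz>0 ⇒ λ=+1.132983
r₁ = λ·B[:,0] = (+0.90221,+0.26024,-0.34394); r₂ = λ·B[:,1] = (-0.35389,+0.90251,-0.24544)
r₃ = r₁×r₂ = (+0.24654,+0.34315,+0.90635); SVD([r₁ r₂ r₃]) → R = UVᵀ:
  R  [+0.90221 -0.35389 +0.24654]
  R  [+0.26024 +0.90251 +0.34315]
  R  [-0.34394 -0.24544 +0.90635]
t = (-0.12968, +0.01498, +1.13298) m
tr R = 2.711064; θ = arccos((tr R − 1)/2) = 0.544219 rad = 31.181°
axis k = ((R−Rᵀ)₃₂, (R−Rᵀ)₁₃, (R−Rᵀ)₂₁) / (2 sinθ) = (-0.568409, +0.570242, +0.593073)
rvec = θ·k = (-0.309339, +0.310336, +0.322761)

rvec=(-0.3093, 0.3103, 0.3228) tvec=(-0.1297, 0.0150, 1.1330)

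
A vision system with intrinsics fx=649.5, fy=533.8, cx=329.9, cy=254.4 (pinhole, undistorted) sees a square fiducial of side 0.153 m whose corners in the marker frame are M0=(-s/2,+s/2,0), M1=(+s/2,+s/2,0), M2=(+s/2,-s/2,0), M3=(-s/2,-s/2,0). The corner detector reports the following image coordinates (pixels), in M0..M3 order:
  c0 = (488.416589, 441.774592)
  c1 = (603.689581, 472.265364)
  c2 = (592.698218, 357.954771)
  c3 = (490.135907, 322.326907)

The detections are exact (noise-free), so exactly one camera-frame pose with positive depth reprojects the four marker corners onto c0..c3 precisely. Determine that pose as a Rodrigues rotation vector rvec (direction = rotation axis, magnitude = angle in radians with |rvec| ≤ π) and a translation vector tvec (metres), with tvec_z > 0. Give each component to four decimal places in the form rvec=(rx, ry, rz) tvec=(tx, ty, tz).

Intrinsics K: fx=649.5, fy=533.8, cx=329.9, cy=254.4
Marker side s = 0.153 m; corners in marker frame (Z=0):
  M0 = (-0.0765, +0.0765, 0)
  M1 = (+0.0765, +0.0765, 0)
  M2 = (+0.0765, -0.0765, 0)
  M3 = (-0.0765, -0.0765, 0)
Detected image corners:
  c0 = (488.416589, 441.774592) px
  c1 = (603.689581, 472.265364) px
  c2 = (592.698218, 357.954771) px
  c3 = (490.135907, 322.326907) px
Planar DLT: solve 8×8 A·h = b for H (H[2,2]=1):
  H  [+986.22555 -394.59575 +545.71711]
  H  [+420.01520 +450.60925 +395.71740]
  H  [+0.50914 -0.78442 +1.00000]
B = K⁻¹H; ‖b₁‖=1.463743, ‖b₂‖=1.463743; λ = 2/(‖b₁‖+‖b₂‖) = 0.683180, sign → tz>0 ⇒ λ=+0.683180
r₁ = λ·B[:,0] = (+0.86069,+0.37178,+0.34784); r₂ = λ·B[:,1] = (-0.14286,+0.83211,-0.53590)
r₃ = r₁×r₂ = (-0.48867,+0.41155,+0.76930); SVD([r₁ r₂ r₃]) → R = UVᵀ:
  R  [+0.86069 -0.14286 -0.48867]
  R  [+0.37178 +0.83211 +0.41155]
  R  [+0.34784 -0.53590 +0.76930]
t = (+0.22701, +0.18086, +0.68318) m
tr R = 2.462101; θ = arccos((tr R − 1)/2) = 0.750936 rad = 43.025°
axis k = ((R−Rᵀ)₃₂, (R−Rᵀ)₁₃, (R−Rᵀ)₂₁) / (2 sinθ) = (-0.694281, -0.612986, +0.377124)
rvec = θ·k = (-0.521360, -0.460313, +0.283196)

rvec=(-0.5214, -0.4603, 0.2832) tvec=(0.2270, 0.1809, 0.6832)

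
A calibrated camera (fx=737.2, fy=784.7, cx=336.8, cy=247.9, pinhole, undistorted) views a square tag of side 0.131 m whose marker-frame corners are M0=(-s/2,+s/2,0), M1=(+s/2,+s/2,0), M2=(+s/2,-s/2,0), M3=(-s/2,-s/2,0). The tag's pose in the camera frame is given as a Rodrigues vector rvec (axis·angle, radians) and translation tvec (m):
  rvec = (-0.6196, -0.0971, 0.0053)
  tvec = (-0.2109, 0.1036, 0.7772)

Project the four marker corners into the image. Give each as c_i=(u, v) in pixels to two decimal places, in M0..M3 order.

Intrinsics K: fx=737.2, fy=784.7, cx=336.8, cy=247.9
Marker side s = 0.131 m; corners in marker frame (Z=0):
  M0 = (-0.0655, +0.0655, 0)
  M1 = (+0.0655, +0.0655, 0)
  M2 = (+0.0655, -0.0655, 0)
  M3 = (-0.0655, -0.0655, 0)
rvec = (-0.6196, -0.0971, 0.0053), |rvec| = θ = 0.62718 rad = 35.935°
Rodrigues: sinθ=0.58687, 1−cosθ=0.19032; R = I + sinθ·[k]× + (1−cosθ)·[k]×²:
    [+0.99542 +0.02415 -0.09245]
    [+0.03407 +0.81424 +0.57952]
    [+0.08927 -0.58002 +0.80970]
t = (-0.2109, 0.1036, 0.7772) m
M0: Pc = R·M0+t = (-0.27452, +0.15470, +0.73336); u = 737.2·(-0.27452)/0.73336 + 336.8 = 60.8446, v = 784.7·(+0.15470)/0.73336 + 247.9 = 413.4314
M1: Pc = R·M1+t = (-0.14412, +0.15916, +0.74506); u = 737.2·(-0.14412)/0.74506 + 336.8 = 194.2017, v = 784.7·(+0.15916)/0.74506 + 247.9 = 415.5335
M2: Pc = R·M2+t = (-0.14728, +0.05250, +0.82104); u = 737.2·(-0.14728)/0.82104 + 336.8 = 204.5579, v = 784.7·(+0.05250)/0.82104 + 247.9 = 298.0749
M3: Pc = R·M3+t = (-0.27768, +0.04804, +0.80934); u = 737.2·(-0.27768)/0.80934 + 336.8 = 83.8702, v = 784.7·(+0.04804)/0.80934 + 247.9 = 294.4729

c0=(60.84, 413.43) c1=(194.20, 415.53) c2=(204.56, 298.07) c3=(83.87, 294.47)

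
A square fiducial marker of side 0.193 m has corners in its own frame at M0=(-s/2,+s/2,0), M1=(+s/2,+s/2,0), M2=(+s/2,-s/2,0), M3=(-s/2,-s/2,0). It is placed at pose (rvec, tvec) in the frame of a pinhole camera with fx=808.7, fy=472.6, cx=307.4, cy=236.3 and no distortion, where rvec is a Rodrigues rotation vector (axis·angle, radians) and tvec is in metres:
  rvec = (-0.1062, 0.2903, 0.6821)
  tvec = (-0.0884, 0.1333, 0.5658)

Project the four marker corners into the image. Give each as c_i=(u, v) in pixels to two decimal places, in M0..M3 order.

c0=(6.91, 355.12) c1=(189.20, 470.74) c2=(373.73, 339.37) c3=(173.69, 236.55)

Intrinsics K: fx=808.7, fy=472.6, cx=307.4, cy=236.3
Marker side s = 0.193 m; corners in marker frame (Z=0):
  M0 = (-0.0965, +0.0965, 0)
  M1 = (+0.0965, +0.0965, 0)
  M2 = (+0.0965, -0.0965, 0)
  M3 = (-0.0965, -0.0965, 0)
rvec = (-0.1062, 0.2903, 0.6821), |rvec| = θ = 0.74887 rad = 42.907°
Rodrigues: sinθ=0.68081, 1−cosθ=0.26754; R = I + sinθ·[k]× + (1−cosθ)·[k]×²:
    [+0.73784 -0.63482 +0.22936]
    [+0.60540 +0.77266 +0.19101]
    [-0.29847 -0.00208 +0.95442]
t = (-0.0884, 0.1333, 0.5658) m
M0: Pc = R·M0+t = (-0.22086, +0.14944, +0.59440); u = 808.7·(-0.22086)/0.59440 + 307.4 = 6.9125, v = 472.6·(+0.14944)/0.59440 + 236.3 = 355.1179
M1: Pc = R·M1+t = (-0.07846, +0.26628, +0.53680); u = 808.7·(-0.07846)/0.53680 + 307.4 = 189.1997, v = 472.6·(+0.26628)/0.53680 + 236.3 = 470.7378
M2: Pc = R·M2+t = (+0.04406, +0.11716, +0.53720); u = 808.7·(+0.04406)/0.53720 + 307.4 = 373.7296, v = 472.6·(+0.11716)/0.53720 + 236.3 = 339.3711
M3: Pc = R·M3+t = (-0.09834, +0.00032, +0.59480); u = 808.7·(-0.09834)/0.59480 + 307.4 = 173.6943, v = 472.6·(+0.00032)/0.59480 + 236.3 = 236.5520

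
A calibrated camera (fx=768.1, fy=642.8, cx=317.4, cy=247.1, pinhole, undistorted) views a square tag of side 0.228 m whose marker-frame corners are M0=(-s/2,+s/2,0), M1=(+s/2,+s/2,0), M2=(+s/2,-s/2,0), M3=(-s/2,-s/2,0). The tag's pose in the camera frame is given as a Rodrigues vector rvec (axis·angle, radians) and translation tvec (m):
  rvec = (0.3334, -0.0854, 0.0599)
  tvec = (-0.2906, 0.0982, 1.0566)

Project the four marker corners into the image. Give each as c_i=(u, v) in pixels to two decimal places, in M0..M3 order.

Intrinsics K: fx=768.1, fy=642.8, cx=317.4, cy=247.1
Marker side s = 0.228 m; corners in marker frame (Z=0):
  M0 = (-0.1140, +0.1140, 0)
  M1 = (+0.1140, +0.1140, 0)
  M2 = (+0.1140, -0.1140, 0)
  M3 = (-0.1140, -0.1140, 0)
rvec = (0.3334, -0.0854, 0.0599), |rvec| = θ = 0.34934 rad = 20.016°
Rodrigues: sinθ=0.34228, 1−cosθ=0.06040; R = I + sinθ·[k]× + (1−cosθ)·[k]×²:
    [+0.99461 -0.07278 -0.07379]
    [+0.04460 +0.94321 -0.32919]
    [+0.09356 +0.32413 +0.94138]
t = (-0.2906, 0.0982, 1.0566) m
M0: Pc = R·M0+t = (-0.41228, +0.20064, +1.08289); u = 768.1·(-0.41228)/1.08289 + 317.4 = 24.9639, v = 642.8·(+0.20064)/1.08289 + 247.1 = 366.2009
M1: Pc = R·M1+t = (-0.18551, +0.21081, +1.10422); u = 768.1·(-0.18551)/1.10422 + 317.4 = 188.3573, v = 642.8·(+0.21081)/1.10422 + 247.1 = 369.8193
M2: Pc = R·M2+t = (-0.16892, -0.00424, +1.03031); u = 768.1·(-0.16892)/1.03031 + 317.4 = 191.4724, v = 642.8·(-0.00424)/1.03031 + 247.1 = 244.4536
M3: Pc = R·M3+t = (-0.39569, -0.01441, +1.00898); u = 768.1·(-0.39569)/1.00898 + 317.4 = 16.1774, v = 642.8·(-0.01441)/1.00898 + 247.1 = 237.9198

c0=(24.96, 366.20) c1=(188.36, 369.82) c2=(191.47, 244.45) c3=(16.18, 237.92)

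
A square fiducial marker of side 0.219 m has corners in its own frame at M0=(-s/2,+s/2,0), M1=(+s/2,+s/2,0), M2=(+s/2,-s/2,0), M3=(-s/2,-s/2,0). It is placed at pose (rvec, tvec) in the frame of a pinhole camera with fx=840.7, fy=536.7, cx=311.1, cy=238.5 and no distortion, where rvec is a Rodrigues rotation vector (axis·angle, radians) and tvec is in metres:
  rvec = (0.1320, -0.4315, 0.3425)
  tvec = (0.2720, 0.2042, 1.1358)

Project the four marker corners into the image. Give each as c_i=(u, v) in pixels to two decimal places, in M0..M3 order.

Intrinsics K: fx=840.7, fy=536.7, cx=311.1, cy=238.5
Marker side s = 0.219 m; corners in marker frame (Z=0):
  M0 = (-0.1095, +0.1095, 0)
  M1 = (+0.1095, +0.1095, 0)
  M2 = (+0.1095, -0.1095, 0)
  M3 = (-0.1095, -0.1095, 0)
rvec = (0.1320, -0.4315, 0.3425), |rvec| = θ = 0.56650 rad = 32.458°
Rodrigues: sinθ=0.53668, 1−cosθ=0.15622; R = I + sinθ·[k]× + (1−cosθ)·[k]×²:
    [+0.85227 -0.35220 -0.38678]
    [+0.29675 +0.93442 -0.19699]
    [+0.43079 +0.05311 +0.90089]
t = (0.2720, 0.2042, 1.1358) m
M0: Pc = R·M0+t = (+0.14011, +0.27402, +1.09444); u = 840.7·(+0.14011)/1.09444 + 311.1 = 418.7268, v = 536.7·(+0.27402)/1.09444 + 238.5 = 372.8780
M1: Pc = R·M1+t = (+0.32676, +0.33901, +1.18879); u = 840.7·(+0.32676)/1.18879 + 311.1 = 542.1799, v = 536.7·(+0.33901)/1.18879 + 238.5 = 391.5534
M2: Pc = R·M2+t = (+0.40389, +0.13438, +1.17716); u = 840.7·(+0.40389)/1.17716 + 311.1 = 599.5488, v = 536.7·(+0.13438)/1.17716 + 238.5 = 299.7655
M3: Pc = R·M3+t = (+0.21724, +0.06939, +1.08281); u = 840.7·(+0.21724)/1.08281 + 311.1 = 479.7681, v = 536.7·(+0.06939)/1.08281 + 238.5 = 272.8922

c0=(418.73, 372.88) c1=(542.18, 391.55) c2=(599.55, 299.77) c3=(479.77, 272.89)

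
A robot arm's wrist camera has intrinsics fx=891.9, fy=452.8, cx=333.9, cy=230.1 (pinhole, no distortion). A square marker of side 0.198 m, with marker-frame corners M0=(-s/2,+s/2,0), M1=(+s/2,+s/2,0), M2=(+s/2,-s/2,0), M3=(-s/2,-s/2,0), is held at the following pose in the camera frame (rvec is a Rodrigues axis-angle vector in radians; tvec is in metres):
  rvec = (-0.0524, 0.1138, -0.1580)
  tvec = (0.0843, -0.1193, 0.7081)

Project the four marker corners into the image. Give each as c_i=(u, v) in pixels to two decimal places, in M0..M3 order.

Intrinsics K: fx=891.9, fy=452.8, cx=333.9, cy=230.1
Marker side s = 0.198 m; corners in marker frame (Z=0):
  M0 = (-0.0990, +0.0990, 0)
  M1 = (+0.0990, +0.0990, 0)
  M2 = (+0.0990, -0.0990, 0)
  M3 = (-0.0990, -0.0990, 0)
rvec = (-0.0524, 0.1138, -0.1580), |rvec| = θ = 0.20164 rad = 11.553°
Rodrigues: sinθ=0.20028, 1−cosθ=0.02026; R = I + sinθ·[k]× + (1−cosθ)·[k]×²:
    [+0.98111 +0.15396 +0.11716]
    [-0.15990 +0.98619 +0.04309]
    [-0.10890 -0.06101 +0.99218]
t = (0.0843, -0.1193, 0.7081) m
M0: Pc = R·M0+t = (+0.00241, -0.00584, +0.71284); u = 891.9·(+0.00241)/0.71284 + 333.9 = 336.9184, v = 452.8·(-0.00584)/0.71284 + 230.1 = 226.3926
M1: Pc = R·M1+t = (+0.19667, -0.03750, +0.69128); u = 891.9·(+0.19667)/0.69128 + 333.9 = 587.6491, v = 452.8·(-0.03750)/0.69128 + 230.1 = 205.5385
M2: Pc = R·M2+t = (+0.16619, -0.23276, +0.70336); u = 891.9·(+0.16619)/0.70336 + 333.9 = 544.6358, v = 452.8·(-0.23276)/0.70336 + 230.1 = 80.2542
M3: Pc = R·M3+t = (-0.02807, -0.20110, +0.72492); u = 891.9·(-0.02807)/0.72492 + 333.9 = 299.3623, v = 452.8·(-0.20110)/0.72492 + 230.1 = 104.4873

c0=(336.92, 226.39) c1=(587.65, 205.54) c2=(544.64, 80.25) c3=(299.36, 104.49)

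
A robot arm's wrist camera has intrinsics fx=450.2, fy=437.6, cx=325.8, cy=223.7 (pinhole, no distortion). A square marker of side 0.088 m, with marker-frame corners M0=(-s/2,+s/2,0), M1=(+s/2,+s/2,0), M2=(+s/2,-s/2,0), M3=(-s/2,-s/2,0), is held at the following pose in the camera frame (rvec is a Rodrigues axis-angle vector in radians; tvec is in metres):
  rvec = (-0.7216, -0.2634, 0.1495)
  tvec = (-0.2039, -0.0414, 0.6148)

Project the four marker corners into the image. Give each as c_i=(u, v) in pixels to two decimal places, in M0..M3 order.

c0=(132.41, 209.56) c1=(201.58, 224.55) c2=(215.49, 180.67) c3=(153.07, 165.94)

Intrinsics K: fx=450.2, fy=437.6, cx=325.8, cy=223.7
Marker side s = 0.088 m; corners in marker frame (Z=0):
  M0 = (-0.0440, +0.0440, 0)
  M1 = (+0.0440, +0.0440, 0)
  M2 = (+0.0440, -0.0440, 0)
  M3 = (-0.0440, -0.0440, 0)
rvec = (-0.7216, -0.2634, 0.1495), |rvec| = θ = 0.78258 rad = 44.839°
Rodrigues: sinθ=0.70511, 1−cosθ=0.29091; R = I + sinθ·[k]× + (1−cosθ)·[k]×²:
    [+0.95643 -0.04442 -0.28857]
    [+0.22498 +0.74205 +0.63146]
    [+0.18608 -0.66887 +0.71971]
t = (-0.2039, -0.0414, 0.6148) m
M0: Pc = R·M0+t = (-0.24794, -0.01865, +0.57718); u = 450.2·(-0.24794)/0.57718 + 325.8 = 132.4098, v = 437.6·(-0.01865)/0.57718 + 223.7 = 209.5609
M1: Pc = R·M1+t = (-0.16377, +0.00115, +0.59356); u = 450.2·(-0.16377)/0.59356 + 325.8 = 201.5829, v = 437.6·(+0.00115)/0.59356 + 223.7 = 224.5474
M2: Pc = R·M2+t = (-0.15986, -0.06415, +0.65242); u = 450.2·(-0.15986)/0.65242 + 325.8 = 215.4870, v = 437.6·(-0.06415)/0.65242 + 223.7 = 180.6717
M3: Pc = R·M3+t = (-0.24403, -0.08395, +0.63604); u = 450.2·(-0.24403)/0.63604 + 325.8 = 153.0732, v = 437.6·(-0.08395)/0.63604 + 223.7 = 165.9424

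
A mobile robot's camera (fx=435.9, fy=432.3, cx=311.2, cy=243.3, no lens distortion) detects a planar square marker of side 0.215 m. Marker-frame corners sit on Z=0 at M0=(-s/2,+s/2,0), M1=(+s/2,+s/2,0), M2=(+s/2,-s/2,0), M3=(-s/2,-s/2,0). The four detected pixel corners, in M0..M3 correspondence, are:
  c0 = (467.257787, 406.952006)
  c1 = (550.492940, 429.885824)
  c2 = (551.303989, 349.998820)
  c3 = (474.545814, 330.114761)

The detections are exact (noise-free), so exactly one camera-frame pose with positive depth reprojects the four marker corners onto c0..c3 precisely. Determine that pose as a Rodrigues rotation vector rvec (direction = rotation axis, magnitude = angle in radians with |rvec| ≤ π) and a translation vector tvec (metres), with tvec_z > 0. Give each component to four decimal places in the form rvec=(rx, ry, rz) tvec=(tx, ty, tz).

Intrinsics K: fx=435.9, fy=432.3, cx=311.2, cy=243.3
Marker side s = 0.215 m; corners in marker frame (Z=0):
  M0 = (-0.1075, +0.1075, 0)
  M1 = (+0.1075, +0.1075, 0)
  M2 = (+0.1075, -0.1075, 0)
  M3 = (-0.1075, -0.1075, 0)
Detected image corners:
  c0 = (467.257787, 406.952006) px
  c1 = (550.492940, 429.885824) px
  c2 = (551.303989, 349.998820) px
  c3 = (474.545814, 330.114761) px
Planar DLT: solve 8×8 A·h = b for H (H[2,2]=1):
  H  [+332.08785 -213.34991 +510.65158]
  H  [+70.05962 +220.12176 +377.54658]
  H  [-0.07707 -0.38049 +1.00000]
B = K⁻¹H; ‖b₁‖=0.845819, ‖b₂‖=0.845819; λ = 2/(‖b₁‖+‖b₂‖) = 1.182285, sign → tz>0 ⇒ λ=+1.182285
r₁ = λ·B[:,0] = (+0.96577,+0.24288,-0.09112); r₂ = λ·B[:,1] = (-0.25751,+0.85518,-0.44984)
r₃ = r₁×r₂ = (-0.03134,+0.45791,+0.88845); SVD([r₁ r₂ r₃]) → R = UVᵀ:
  R  [+0.96577 -0.25751 -0.03134]
  R  [+0.24288 +0.85518 +0.45791]
  R  [-0.09112 -0.44984 +0.88845]
t = (+0.54097, +0.36715, +1.18229) m
tr R = 2.709393; θ = arccos((tr R − 1)/2) = 0.545831 rad = 31.274°
axis k = ((R−Rᵀ)₃₂, (R−Rᵀ)₁₃, (R−Rᵀ)₂₁) / (2 sinθ) = (-0.874301, +0.057573, +0.481958)
rvec = θ·k = (-0.477220, +0.031425, +0.263068)

rvec=(-0.4772, 0.0314, 0.2631) tvec=(0.5410, 0.3671, 1.1823)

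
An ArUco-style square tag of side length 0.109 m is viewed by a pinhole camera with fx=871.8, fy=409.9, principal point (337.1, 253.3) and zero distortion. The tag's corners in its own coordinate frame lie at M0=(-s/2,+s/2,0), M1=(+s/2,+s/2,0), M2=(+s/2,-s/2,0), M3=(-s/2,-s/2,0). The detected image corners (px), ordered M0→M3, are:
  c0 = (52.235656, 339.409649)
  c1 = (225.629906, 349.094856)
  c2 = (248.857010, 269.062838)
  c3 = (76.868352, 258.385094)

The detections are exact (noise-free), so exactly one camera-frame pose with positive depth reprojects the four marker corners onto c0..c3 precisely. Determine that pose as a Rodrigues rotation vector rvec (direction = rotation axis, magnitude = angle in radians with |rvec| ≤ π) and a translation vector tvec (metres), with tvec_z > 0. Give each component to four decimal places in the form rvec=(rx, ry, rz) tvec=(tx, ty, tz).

rvec=(-0.0275, -0.0686, 0.1336) tvec=(-0.1175, 0.0681, 0.5519)

Intrinsics K: fx=871.8, fy=409.9, cx=337.1, cy=253.3
Marker side s = 0.109 m; corners in marker frame (Z=0):
  M0 = (-0.0545, +0.0545, 0)
  M1 = (+0.0545, +0.0545, 0)
  M2 = (+0.0545, -0.0545, 0)
  M3 = (-0.0545, -0.0545, 0)
Detected image corners:
  c0 = (52.235656, 339.409649) px
  c1 = (225.629906, 349.094856) px
  c2 = (248.857010, 269.062838) px
  c3 = (76.868352, 258.385094) px
Planar DLT: solve 8×8 A·h = b for H (H[2,2]=1):
  H  [+1602.47417 -228.24828 +151.50216]
  H  [+130.02500 +721.13415 +303.89427]
  H  [+0.12041 -0.05799 +1.00000]
B = K⁻¹H; ‖b₁‖=1.811947, ‖b₂‖=1.811947; λ = 2/(‖b₁‖+‖b₂‖) = 0.551893, sign → tz>0 ⇒ λ=+0.551893
r₁ = λ·B[:,0] = (+0.98875,+0.13400,+0.06645); r₂ = λ·B[:,1] = (-0.13212,+0.99072,-0.03200)
r₃ = r₁×r₂ = (-0.07012,+0.02286,+0.99728); SVD([r₁ r₂ r₃]) → R = UVᵀ:
  R  [+0.98875 -0.13212 -0.07012]
  R  [+0.13400 +0.99072 +0.02286]
  R  [+0.06645 -0.03200 +0.99728]
t = (-0.11749, +0.06812, +0.55189) m
tr R = 2.976744; θ = arccos((tr R − 1)/2) = 0.152647 rad = 8.746°
axis k = ((R−Rᵀ)₃₂, (R−Rᵀ)₁₃, (R−Rᵀ)₂₁) / (2 sinθ) = (-0.180416, -0.449100, +0.875077)
rvec = θ·k = (-0.027540, -0.068554, +0.133578)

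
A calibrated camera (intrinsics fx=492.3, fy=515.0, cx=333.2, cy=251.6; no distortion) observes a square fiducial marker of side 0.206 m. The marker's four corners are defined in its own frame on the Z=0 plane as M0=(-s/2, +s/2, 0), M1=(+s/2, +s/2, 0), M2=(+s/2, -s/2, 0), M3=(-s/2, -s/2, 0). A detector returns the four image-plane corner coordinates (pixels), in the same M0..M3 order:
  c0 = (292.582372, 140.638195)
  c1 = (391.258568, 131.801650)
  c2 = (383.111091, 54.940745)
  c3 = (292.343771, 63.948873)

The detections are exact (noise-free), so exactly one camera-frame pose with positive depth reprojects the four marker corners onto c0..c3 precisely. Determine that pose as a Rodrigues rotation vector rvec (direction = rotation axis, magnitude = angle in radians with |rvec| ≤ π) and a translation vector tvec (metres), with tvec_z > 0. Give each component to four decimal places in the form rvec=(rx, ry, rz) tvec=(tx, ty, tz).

Intrinsics K: fx=492.3, fy=515.0, cx=333.2, cy=251.6
Marker side s = 0.206 m; corners in marker frame (Z=0):
  M0 = (-0.1030, +0.1030, 0)
  M1 = (+0.1030, +0.1030, 0)
  M2 = (+0.1030, -0.1030, 0)
  M3 = (-0.1030, -0.1030, 0)
Detected image corners:
  c0 = (292.582372, 140.638195) px
  c1 = (391.258568, 131.801650) px
  c2 = (383.111091, 54.940745) px
  c3 = (292.343771, 63.948873) px
Planar DLT: solve 8×8 A·h = b for H (H[2,2]=1):
  H  [+439.42507 -116.62949 +339.45572]
  H  [-48.97022 +333.28855 +96.26635]
  H  [-0.05766 -0.40277 +1.00000]
B = K⁻¹H; ‖b₁‖=0.935797, ‖b₂‖=0.935797; λ = 2/(‖b₁‖+‖b₂‖) = 1.068607, sign → tz>0 ⇒ λ=+1.068607
r₁ = λ·B[:,0] = (+0.99554,-0.07151,-0.06161); r₂ = λ·B[:,1] = (+0.03814,+0.90183,-0.43040)
r₃ = r₁×r₂ = (+0.08634,+0.42613,+0.90053); SVD([r₁ r₂ r₃]) → R = UVᵀ:
  R  [+0.99554 +0.03814 +0.08634]
  R  [-0.07151 +0.90183 +0.42613]
  R  [-0.06161 -0.43040 +0.90053]
t = (+0.01358, -0.32231, +1.06861) m
tr R = 2.797900; θ = arccos((tr R − 1)/2) = 0.453430 rad = 25.980°
axis k = ((R−Rᵀ)₃₂, (R−Rᵀ)₁₃, (R−Rᵀ)₂₁) / (2 sinθ) = (-0.977658, +0.168877, -0.125163)
rvec = θ·k = (-0.443299, +0.076574, -0.056753)

rvec=(-0.4433, 0.0766, -0.0568) tvec=(0.0136, -0.3223, 1.0686)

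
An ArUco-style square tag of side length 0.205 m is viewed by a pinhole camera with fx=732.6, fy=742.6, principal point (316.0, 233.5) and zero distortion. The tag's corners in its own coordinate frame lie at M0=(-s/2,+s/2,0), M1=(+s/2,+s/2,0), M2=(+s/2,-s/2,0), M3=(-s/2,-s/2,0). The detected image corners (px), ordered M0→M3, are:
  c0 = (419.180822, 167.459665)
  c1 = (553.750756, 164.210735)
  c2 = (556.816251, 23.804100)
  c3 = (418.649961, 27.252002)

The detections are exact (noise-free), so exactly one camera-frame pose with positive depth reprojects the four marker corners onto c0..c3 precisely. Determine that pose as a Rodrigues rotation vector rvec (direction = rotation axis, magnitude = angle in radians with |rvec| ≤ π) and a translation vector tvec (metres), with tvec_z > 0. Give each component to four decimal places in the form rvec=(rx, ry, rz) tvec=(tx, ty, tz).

rvec=(0.1423, 0.0026, -0.0237) tvec=(0.2574, -0.2032, 1.1023)

Intrinsics K: fx=732.6, fy=742.6, cx=316.0, cy=233.5
Marker side s = 0.205 m; corners in marker frame (Z=0):
  M0 = (-0.1025, +0.1025, 0)
  M1 = (+0.1025, +0.1025, 0)
  M2 = (+0.1025, -0.1025, 0)
  M3 = (-0.1025, -0.1025, 0)
Detected image corners:
  c0 = (419.180822, 167.459665) px
  c1 = (553.750756, 164.210735) px
  c2 = (556.816251, 23.804100) px
  c3 = (418.649961, 27.252002) px
Planar DLT: solve 8×8 A·h = b for H (H[2,2]=1):
  H  [+663.22013 +56.46736 +487.06420]
  H  [-16.69556 +696.73055 +96.60709]
  H  [-0.00385 +0.12861 +1.00000]
B = K⁻¹H; ‖b₁‖=0.907214, ‖b₂‖=0.907214; λ = 2/(‖b₁‖+‖b₂‖) = 1.102276, sign → tz>0 ⇒ λ=+1.102276
r₁ = λ·B[:,0] = (+0.99972,-0.02345,-0.00424); r₂ = λ·B[:,1] = (+0.02381,+0.98961,+0.14176)
r₃ = r₁×r₂ = (+0.00087,-0.14182,+0.98989); SVD([r₁ r₂ r₃]) → R = UVᵀ:
  R  [+0.99972 +0.02381 +0.00087]
  R  [-0.02345 +0.98961 -0.14182]
  R  [-0.00424 +0.14176 +0.98989]
t = (+0.25738, -0.20320, +1.10228) m
tr R = 2.979222; θ = arccos((tr R − 1)/2) = 0.144273 rad = 8.266°
axis k = ((R−Rᵀ)₃₂, (R−Rᵀ)₁₃, (R−Rᵀ)₂₁) / (2 sinθ) = (+0.986240, +0.017791, -0.164360)
rvec = θ·k = (+0.142287, +0.002567, -0.023713)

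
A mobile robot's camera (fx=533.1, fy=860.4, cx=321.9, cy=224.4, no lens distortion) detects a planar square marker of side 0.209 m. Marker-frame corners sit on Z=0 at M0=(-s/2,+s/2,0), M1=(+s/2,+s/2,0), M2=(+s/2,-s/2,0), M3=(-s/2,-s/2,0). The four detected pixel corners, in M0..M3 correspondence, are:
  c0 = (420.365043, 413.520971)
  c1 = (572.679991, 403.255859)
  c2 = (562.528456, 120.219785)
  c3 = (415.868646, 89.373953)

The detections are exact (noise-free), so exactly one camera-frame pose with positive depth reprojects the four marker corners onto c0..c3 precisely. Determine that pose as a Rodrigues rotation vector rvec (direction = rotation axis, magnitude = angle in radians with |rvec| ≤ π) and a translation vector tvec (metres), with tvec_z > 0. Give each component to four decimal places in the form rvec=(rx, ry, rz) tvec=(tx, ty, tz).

Intrinsics K: fx=533.1, fy=860.4, cx=321.9, cy=224.4
Marker side s = 0.209 m; corners in marker frame (Z=0):
  M0 = (-0.1045, +0.1045, 0)
  M1 = (+0.1045, +0.1045, 0)
  M2 = (+0.1045, -0.1045, 0)
  M3 = (-0.1045, -0.1045, 0)
Detected image corners:
  c0 = (420.365043, 413.520971) px
  c1 = (572.679991, 403.255859) px
  c2 = (562.528456, 120.219785) px
  c3 = (415.868646, 89.373953) px
Planar DLT: solve 8×8 A·h = b for H (H[2,2]=1):
  H  [+1037.84366 -69.06131 +497.89612]
  H  [+219.53137 +1391.17688 +253.56450]
  H  [+0.65514 -0.21310 +1.00000]
B = K⁻¹H; ‖b₁‖=1.685997, ‖b₂‖=1.685997; λ = 2/(‖b₁‖+‖b₂‖) = 0.593121, sign → tz>0 ⇒ λ=+0.593121
r₁ = λ·B[:,0] = (+0.92006,+0.04999,+0.38858); r₂ = λ·B[:,1] = (-0.00052,+0.99198,-0.12640)
r₃ = r₁×r₂ = (-0.39178,+0.11609,+0.91270); SVD([r₁ r₂ r₃]) → R = UVᵀ:
  R  [+0.92006 -0.00052 -0.39178]
  R  [+0.04999 +0.99198 +0.11609]
  R  [+0.38858 -0.12640 +0.91270]
t = (+0.19581, +0.02010, +0.59312) m
tr R = 2.824743; θ = arccos((tr R − 1)/2) = 0.421756 rad = 24.165°
axis k = ((R−Rᵀ)₃₂, (R−Rᵀ)₁₃, (R−Rᵀ)₂₁) / (2 sinθ) = (-0.296177, -0.953139, +0.061688)
rvec = θ·k = (-0.124914, -0.401992, +0.026017)

rvec=(-0.1249, -0.4020, 0.0260) tvec=(0.1958, 0.0201, 0.5931)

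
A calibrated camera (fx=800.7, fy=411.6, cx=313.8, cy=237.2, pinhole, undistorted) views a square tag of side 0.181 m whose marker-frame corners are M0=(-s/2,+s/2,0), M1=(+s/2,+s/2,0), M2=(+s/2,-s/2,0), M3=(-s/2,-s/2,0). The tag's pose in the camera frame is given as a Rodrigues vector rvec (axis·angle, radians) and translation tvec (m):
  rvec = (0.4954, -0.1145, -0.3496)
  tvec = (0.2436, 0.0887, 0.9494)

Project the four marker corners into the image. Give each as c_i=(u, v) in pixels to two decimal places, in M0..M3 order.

Intrinsics K: fx=800.7, fy=411.6, cx=313.8, cy=237.2
Marker side s = 0.181 m; corners in marker frame (Z=0):
  M0 = (-0.0905, +0.0905, 0)
  M1 = (+0.0905, +0.0905, 0)
  M2 = (+0.0905, -0.0905, 0)
  M3 = (-0.0905, -0.0905, 0)
rvec = (0.4954, -0.1145, -0.3496), |rvec| = θ = 0.61705 rad = 35.354°
Rodrigues: sinθ=0.57863, 1−cosθ=0.18441; R = I + sinθ·[k]× + (1−cosθ)·[k]×²:
    [+0.93445 +0.30036 -0.19125]
    [-0.35531 +0.82194 -0.44517]
    [+0.02349 +0.48394 +0.87478]
t = (0.2436, 0.0887, 0.9494) m
M0: Pc = R·M0+t = (+0.18621, +0.19524, +0.99107); u = 800.7·(+0.18621)/0.99107 + 313.8 = 464.2452, v = 411.6·(+0.19524)/0.99107 + 237.2 = 318.2850
M1: Pc = R·M1+t = (+0.35535, +0.13093, +0.99532); u = 800.7·(+0.35535)/0.99532 + 313.8 = 599.6665, v = 411.6·(+0.13093)/0.99532 + 237.2 = 291.3441
M2: Pc = R·M2+t = (+0.30099, -0.01784, +0.90773); u = 800.7·(+0.30099)/0.90773 + 313.8 = 579.2968, v = 411.6·(-0.01784)/0.90773 + 237.2 = 229.1103
M3: Pc = R·M3+t = (+0.13185, +0.04647, +0.90348); u = 800.7·(+0.13185)/0.90348 + 313.8 = 430.6504, v = 411.6·(+0.04647)/0.90348 + 237.2 = 258.3704

c0=(464.25, 318.29) c1=(599.67, 291.34) c2=(579.30, 229.11) c3=(430.65, 258.37)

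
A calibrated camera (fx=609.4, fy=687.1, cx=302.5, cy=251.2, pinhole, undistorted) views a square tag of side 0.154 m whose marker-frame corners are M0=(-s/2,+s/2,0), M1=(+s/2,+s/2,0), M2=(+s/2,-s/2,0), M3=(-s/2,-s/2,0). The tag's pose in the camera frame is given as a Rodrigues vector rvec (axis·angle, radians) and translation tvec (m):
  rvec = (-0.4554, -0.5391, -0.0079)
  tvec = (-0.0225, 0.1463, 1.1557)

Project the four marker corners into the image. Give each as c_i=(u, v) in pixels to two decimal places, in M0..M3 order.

c0=(258.06, 382.33) c1=(330.50, 383.75) c2=(319.47, 299.10) c3=(250.34, 292.12)

Intrinsics K: fx=609.4, fy=687.1, cx=302.5, cy=251.2
Marker side s = 0.154 m; corners in marker frame (Z=0):
  M0 = (-0.0770, +0.0770, 0)
  M1 = (+0.0770, +0.0770, 0)
  M2 = (+0.0770, -0.0770, 0)
  M3 = (-0.0770, -0.0770, 0)
rvec = (-0.4554, -0.5391, -0.0079), |rvec| = θ = 0.70575 rad = 40.436°
Rodrigues: sinθ=0.64860, 1−cosθ=0.23887; R = I + sinθ·[k]× + (1−cosθ)·[k]×²:
    [+0.86059 +0.12500 -0.49372]
    [+0.11048 +0.90051 +0.42057]
    [+0.49717 -0.41648 +0.76116]
t = (-0.0225, 0.1463, 1.1557) m
M0: Pc = R·M0+t = (-0.07914, +0.20713, +1.08535); u = 609.4·(-0.07914)/1.08535 + 302.5 = 258.0645, v = 687.1·(+0.20713)/1.08535 + 251.2 = 382.3288
M1: Pc = R·M1+t = (+0.05339, +0.22415, +1.16191); u = 609.4·(+0.05339)/1.16191 + 302.5 = 330.5022, v = 687.1·(+0.22415)/1.16191 + 251.2 = 383.7494
M2: Pc = R·M2+t = (+0.03414, +0.08547, +1.22605); u = 609.4·(+0.03414)/1.22605 + 302.5 = 319.4691, v = 687.1·(+0.08547)/1.22605 + 251.2 = 299.0977
M3: Pc = R·M3+t = (-0.09839, +0.06845, +1.14949); u = 609.4·(-0.09839)/1.14949 + 302.5 = 250.3383, v = 687.1·(+0.06845)/1.14949 + 251.2 = 292.1179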